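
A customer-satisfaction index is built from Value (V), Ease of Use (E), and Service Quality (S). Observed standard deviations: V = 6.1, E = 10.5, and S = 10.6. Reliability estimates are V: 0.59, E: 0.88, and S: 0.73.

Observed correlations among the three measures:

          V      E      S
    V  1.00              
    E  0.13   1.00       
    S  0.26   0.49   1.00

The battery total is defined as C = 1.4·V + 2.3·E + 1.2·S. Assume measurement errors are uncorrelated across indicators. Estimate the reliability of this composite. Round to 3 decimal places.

Var(C) = 1.4²·6.1² + 2.3²·10.5² + 1.2²·10.6² + 2·[3.22·6.1·10.5·0.13 + 1.68·6.1·10.6·0.26 + 2.76·10.5·10.6·0.49] = 817.952 + 411.154 = 1229.11.
With uncorrelated errors the cross-covariances are all true-score covariance, so they carry over unchanged; only the diagonal terms shrink to ρᵢσᵢ².
True-score variance = [1.4²·6.1²·0.59 + 2.3²·10.5²·0.88 + 1.2²·10.6²·0.73] + 411.154 = 674.378 + 411.154 = 1085.53.
Reliability = 1085.53 / 1229.11 = 0.883.

0.883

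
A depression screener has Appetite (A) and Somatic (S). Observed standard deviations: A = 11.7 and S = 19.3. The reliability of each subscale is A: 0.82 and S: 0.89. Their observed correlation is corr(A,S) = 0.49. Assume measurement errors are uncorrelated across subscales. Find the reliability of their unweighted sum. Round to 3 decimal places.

Var(A+S) = 11.7² + 19.3² + 2·[11.7·19.3·0.49] = 509.38 + 221.294 = 730.674.
Under uncorrelated errors the observed covariances equal the true-score covariances, so only the own-variance terms attenuate.
True-score variance = [11.7²·0.82 + 19.3²·0.89] + 221.294 = 443.766 + 221.294 = 665.06.
Reliability = 665.06 / 730.674 = 0.910.

0.910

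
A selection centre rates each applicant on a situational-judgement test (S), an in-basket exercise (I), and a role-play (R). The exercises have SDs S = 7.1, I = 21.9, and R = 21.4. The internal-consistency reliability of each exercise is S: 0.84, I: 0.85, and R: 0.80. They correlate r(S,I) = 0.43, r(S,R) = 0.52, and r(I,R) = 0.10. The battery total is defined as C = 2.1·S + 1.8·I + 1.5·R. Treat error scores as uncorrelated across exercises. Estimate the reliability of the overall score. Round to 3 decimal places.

Var(C) = 2.1²·7.1² + 1.8²·21.9² + 1.5²·21.4² + 2·[3.78·7.1·21.9·0.43 + 3.15·7.1·21.4·0.52 + 2.7·21.9·21.4·0.10] = 2806.65 + 1256.3 = 4062.95.
Under uncorrelated errors the observed covariances equal the true-score covariances, so only the own-variance terms attenuate.
True-score variance = [2.1²·7.1²·0.84 + 1.8²·21.9²·0.85 + 1.5²·21.4²·0.80] + 1256.3 = 2331.91 + 1256.3 = 3588.21.
Reliability = 3588.21 / 4062.95 = 0.883.

0.883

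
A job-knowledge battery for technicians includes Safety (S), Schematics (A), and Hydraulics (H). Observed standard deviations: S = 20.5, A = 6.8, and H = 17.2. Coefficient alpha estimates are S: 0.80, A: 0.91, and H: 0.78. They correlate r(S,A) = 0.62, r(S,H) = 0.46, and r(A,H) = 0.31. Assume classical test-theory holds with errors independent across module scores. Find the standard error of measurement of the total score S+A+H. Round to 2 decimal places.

Var(total) = 762.33 + 569.763 = 1332.09.
True-score variance = 609.034 + 569.763 = 1178.8, so reliability = 0.8849.
Error variance = 1332.09 − 1178.8 = 153.296; SEM = √153.296 = 12.38.

12.38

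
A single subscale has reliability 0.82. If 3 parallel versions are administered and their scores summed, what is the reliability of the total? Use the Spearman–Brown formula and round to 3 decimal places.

0.932

ρ_k = kρ / (1 + (k−1)ρ) = 3·0.82 / (1 + 2·0.82) = 2.460 / 2.640 = 0.932.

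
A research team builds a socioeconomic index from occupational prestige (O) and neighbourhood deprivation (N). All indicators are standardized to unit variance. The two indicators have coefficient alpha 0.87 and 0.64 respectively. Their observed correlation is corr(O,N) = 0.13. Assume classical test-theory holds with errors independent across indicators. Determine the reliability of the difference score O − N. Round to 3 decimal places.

Var(O−N) = 1 + 1 − 2·0.13 = 2 − 0.26 = 1.74.
Because errors are independent across components, Cov(Tᵢ,Tⱼ) = Cov(Xᵢ,Xⱼ); the off-diagonal part of the true-score variance is the same as above.
True-score variance = [0.87 + 0.64] − 0.26 = 1.51 − 0.26 = 1.25.
Reliability = 1.25 / 1.74 = 0.718.

0.718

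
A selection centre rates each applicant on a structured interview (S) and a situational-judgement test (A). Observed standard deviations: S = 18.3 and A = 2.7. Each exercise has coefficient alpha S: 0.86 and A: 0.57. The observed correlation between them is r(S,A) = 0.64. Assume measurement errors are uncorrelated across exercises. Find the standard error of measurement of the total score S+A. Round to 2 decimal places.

Var(total) = 342.18 + 63.2448 = 405.425.
True-score variance = 292.161 + 63.2448 = 355.406, so reliability = 0.8766.
Error variance = 405.425 − 355.406 = 50.0193; SEM = √50.0193 = 7.07.

7.07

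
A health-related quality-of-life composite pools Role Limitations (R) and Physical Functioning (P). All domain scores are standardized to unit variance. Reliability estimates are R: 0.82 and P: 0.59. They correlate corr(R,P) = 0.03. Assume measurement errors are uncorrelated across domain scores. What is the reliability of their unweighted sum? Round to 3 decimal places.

0.714

Var(R+P) = 2 + 2·[0.03] = 2 + 0.06 = 2.06.
Under uncorrelated errors the observed covariances equal the true-score covariances, so only the own-variance terms attenuate.
True-score variance = [0.82 + 0.59] + 0.06 = 1.41 + 0.06 = 1.47.
Reliability = 1.47 / 2.06 = 0.714.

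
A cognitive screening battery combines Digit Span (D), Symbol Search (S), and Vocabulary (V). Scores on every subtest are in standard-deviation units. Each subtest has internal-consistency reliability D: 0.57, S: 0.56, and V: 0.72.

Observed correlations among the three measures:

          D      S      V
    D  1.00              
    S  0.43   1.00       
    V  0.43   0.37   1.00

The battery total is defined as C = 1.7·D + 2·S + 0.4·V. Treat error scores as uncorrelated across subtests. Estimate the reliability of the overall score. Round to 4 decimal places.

0.7267

Var(C) = 1.7² + 2² + 0.4² + 2·[3.4·0.43 + 0.68·0.43 + 0.8·0.37] = 7.05 + 4.1008 = 11.1508.
With uncorrelated errors the cross-covariances are all true-score covariance, so they carry over unchanged; only the diagonal terms shrink to ρᵢσᵢ².
True-score variance = [1.7²·0.57 + 2²·0.56 + 0.4²·0.72] + 4.1008 = 4.0025 + 4.1008 = 8.1033.
Reliability = 8.1033 / 11.1508 = 0.7267.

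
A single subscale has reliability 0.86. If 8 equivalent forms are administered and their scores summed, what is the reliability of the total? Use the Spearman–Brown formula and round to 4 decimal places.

ρ_k = kρ / (1 + (k−1)ρ) = 8·0.86 / (1 + 7·0.86) = 6.880 / 7.020 = 0.9801.

0.9801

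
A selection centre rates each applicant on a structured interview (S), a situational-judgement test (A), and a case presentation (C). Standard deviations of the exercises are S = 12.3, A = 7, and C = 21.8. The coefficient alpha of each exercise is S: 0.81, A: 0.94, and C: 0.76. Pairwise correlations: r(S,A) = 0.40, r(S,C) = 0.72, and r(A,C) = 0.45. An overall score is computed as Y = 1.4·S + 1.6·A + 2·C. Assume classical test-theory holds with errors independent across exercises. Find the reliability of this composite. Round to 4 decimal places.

0.8699

Var(Y) = 1.4²·12.3² + 1.6²·7² + 2²·21.8² + 2·[2.24·12.3·7·0.40 + 2.8·12.3·21.8·0.72 + 3.2·7·21.8·0.45] = 2322.93 + 1674.92 = 3997.85.
With uncorrelated errors the cross-covariances are all true-score covariance, so they carry over unchanged; only the diagonal terms shrink to ρᵢσᵢ².
True-score variance = [1.4²·12.3²·0.81 + 1.6²·7²·0.94 + 2²·21.8²·0.76] + 1674.92 = 1802.83 + 1674.92 = 3477.75.
Reliability = 3477.75 / 3997.85 = 0.8699.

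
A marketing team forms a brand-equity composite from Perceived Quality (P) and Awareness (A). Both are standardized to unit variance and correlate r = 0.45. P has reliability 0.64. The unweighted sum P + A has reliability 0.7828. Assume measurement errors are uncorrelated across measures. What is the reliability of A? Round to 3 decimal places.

0.730

Var(P+A) = 2 + 2·0.45 = 2.900.
True-score variance = ρ_P + ρ_A + 2·0.45, so 0.7828 = (0.64 + ρ_A + 0.90) / 2.900.
ρ_A = 0.7828·2.900 − 0.64 − 0.90 = 0.730.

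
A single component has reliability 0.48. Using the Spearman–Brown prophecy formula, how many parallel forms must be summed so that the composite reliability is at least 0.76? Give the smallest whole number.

4

k ≥ ρ*(1−ρ₁)/(ρ₁(1−ρ*)) = 0.76·0.52 / (0.48·0.24) = 3.431.
Smallest integer k = 4.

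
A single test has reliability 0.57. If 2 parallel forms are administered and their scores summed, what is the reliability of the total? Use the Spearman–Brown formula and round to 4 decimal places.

ρ_k = kρ / (1 + (k−1)ρ) = 2·0.57 / (1 + 1·0.57) = 1.140 / 1.570 = 0.7261.

0.7261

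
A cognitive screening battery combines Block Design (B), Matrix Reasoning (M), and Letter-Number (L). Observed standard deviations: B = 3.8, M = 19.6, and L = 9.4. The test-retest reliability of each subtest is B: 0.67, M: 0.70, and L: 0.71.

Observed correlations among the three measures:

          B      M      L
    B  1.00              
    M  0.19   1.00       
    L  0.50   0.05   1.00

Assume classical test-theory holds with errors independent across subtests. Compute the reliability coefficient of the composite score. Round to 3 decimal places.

Var(B+M+L) = 3.8² + 19.6² + 9.4² + 2·[3.8·19.6·0.19 + 3.8·9.4·0.50 + 19.6·9.4·0.05] = 486.96 + 82.4464 = 569.406.
Under uncorrelated errors the observed covariances equal the true-score covariances, so only the own-variance terms attenuate.
True-score variance = [3.8²·0.67 + 19.6²·0.70 + 9.4²·0.71] + 82.4464 = 341.322 + 82.4464 = 423.769.
Reliability = 423.769 / 569.406 = 0.744.

0.744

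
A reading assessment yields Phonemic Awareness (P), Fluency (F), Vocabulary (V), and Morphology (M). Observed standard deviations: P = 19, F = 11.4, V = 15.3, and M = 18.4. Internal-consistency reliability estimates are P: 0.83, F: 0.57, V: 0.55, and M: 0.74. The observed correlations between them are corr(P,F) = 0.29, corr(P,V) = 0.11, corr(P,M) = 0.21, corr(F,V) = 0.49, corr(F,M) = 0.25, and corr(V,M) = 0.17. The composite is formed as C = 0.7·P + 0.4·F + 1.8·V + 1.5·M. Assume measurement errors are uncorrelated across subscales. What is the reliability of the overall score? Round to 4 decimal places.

0.7622

Var(C) = 0.7²·19² + 0.4²·11.4² + 1.8²·15.3² + 1.5²·18.4² + 2·[0.28·19·11.4·0.29 + 1.26·19·15.3·0.11 + 1.05·19·18.4·0.21 + 0.72·11.4·15.3·0.49 + 0.6·11.4·18.4·0.25 + 2.7·15.3·18.4·0.17] = 1717.9 + 714.366 = 2432.26.
Under uncorrelated errors the observed covariances equal the true-score covariances, so only the own-variance terms attenuate.
True-score variance = [0.7²·19²·0.83 + 0.4²·11.4²·0.57 + 1.8²·15.3²·0.55 + 1.5²·18.4²·0.74] + 714.366 = 1139.52 + 714.366 = 1853.89.
Reliability = 1853.89 / 2432.26 = 0.7622.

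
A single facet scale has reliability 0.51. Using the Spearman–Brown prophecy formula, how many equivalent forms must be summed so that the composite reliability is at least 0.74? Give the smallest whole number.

k ≥ ρ*(1−ρ₁)/(ρ₁(1−ρ*)) = 0.74·0.49 / (0.51·0.26) = 2.735.
Smallest integer k = 3.

3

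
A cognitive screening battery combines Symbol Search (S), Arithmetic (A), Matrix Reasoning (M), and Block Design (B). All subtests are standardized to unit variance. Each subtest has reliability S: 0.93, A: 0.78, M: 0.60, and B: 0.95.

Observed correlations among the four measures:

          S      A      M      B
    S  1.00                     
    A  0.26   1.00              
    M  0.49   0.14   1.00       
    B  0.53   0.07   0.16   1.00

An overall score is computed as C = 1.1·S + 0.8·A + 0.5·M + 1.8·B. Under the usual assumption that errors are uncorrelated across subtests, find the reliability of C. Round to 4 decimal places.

Var(C) = 1.1² + 0.8² + 0.5² + 1.8² + 2·[0.88·0.26 + 0.55·0.49 + 1.98·0.53 + 0.4·0.14 + 1.44·0.07 + 0.9·0.16] = 5.34 + 3.697 = 9.037.
Because errors are independent across components, Cov(Tᵢ,Tⱼ) = Cov(Xᵢ,Xⱼ); the off-diagonal part of the true-score variance is the same as above.
True-score variance = [1.1²·0.93 + 0.8²·0.78 + 0.5²·0.60 + 1.8²·0.95] + 3.697 = 4.8525 + 3.697 = 8.5495.
Reliability = 8.5495 / 9.037 = 0.9461.

0.9461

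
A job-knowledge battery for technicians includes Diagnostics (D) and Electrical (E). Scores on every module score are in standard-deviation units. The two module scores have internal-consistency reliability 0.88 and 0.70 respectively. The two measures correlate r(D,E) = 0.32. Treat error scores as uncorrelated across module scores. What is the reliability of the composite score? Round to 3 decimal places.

0.841

Var(D+E) = 2 + 2·[0.32] = 2 + 0.64 = 2.64.
Because errors are independent across components, Cov(Tᵢ,Tⱼ) = Cov(Xᵢ,Xⱼ); the off-diagonal part of the true-score variance is the same as above.
True-score variance = [0.88 + 0.70] + 0.64 = 1.58 + 0.64 = 2.22.
Reliability = 2.22 / 2.64 = 0.841.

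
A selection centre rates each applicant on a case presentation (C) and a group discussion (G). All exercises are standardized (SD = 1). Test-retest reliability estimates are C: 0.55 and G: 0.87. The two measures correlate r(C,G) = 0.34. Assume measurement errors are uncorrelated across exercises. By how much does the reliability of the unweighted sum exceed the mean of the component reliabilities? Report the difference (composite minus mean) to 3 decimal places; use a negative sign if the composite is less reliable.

Var(sum) = 2 + 0.68 = 2.68; true-score variance = 1.42 + 0.68 = 2.1; composite reliability = 0.7836.
Mean component reliability = 0.7100.
Difference = 0.7836 − 0.7100 = 0.074.

0.074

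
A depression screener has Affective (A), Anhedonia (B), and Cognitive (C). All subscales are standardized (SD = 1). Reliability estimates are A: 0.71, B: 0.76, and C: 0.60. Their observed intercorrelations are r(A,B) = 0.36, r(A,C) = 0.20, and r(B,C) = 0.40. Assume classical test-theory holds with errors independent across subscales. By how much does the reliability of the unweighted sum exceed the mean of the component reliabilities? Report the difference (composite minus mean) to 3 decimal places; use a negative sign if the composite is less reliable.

0.121

Var(sum) = 3 + 1.92 = 4.92; true-score variance = 2.07 + 1.92 = 3.99; composite reliability = 0.8110.
Mean component reliability = 0.6900.
Difference = 0.8110 − 0.6900 = 0.121.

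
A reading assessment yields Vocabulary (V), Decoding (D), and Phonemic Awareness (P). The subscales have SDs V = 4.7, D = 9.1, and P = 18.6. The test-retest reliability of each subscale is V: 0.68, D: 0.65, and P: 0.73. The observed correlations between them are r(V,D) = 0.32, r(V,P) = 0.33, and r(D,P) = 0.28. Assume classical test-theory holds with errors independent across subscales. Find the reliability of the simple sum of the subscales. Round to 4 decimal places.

0.7947

Var(V+D+P) = 4.7² + 9.1² + 18.6² + 2·[4.7·9.1·0.32 + 4.7·18.6·0.33 + 9.1·18.6·0.28] = 450.86 + 179.856 = 630.716.
Because errors are independent across components, Cov(Tᵢ,Tⱼ) = Cov(Xᵢ,Xⱼ); the off-diagonal part of the true-score variance is the same as above.
True-score variance = [4.7²·0.68 + 9.1²·0.65 + 18.6²·0.73] + 179.856 = 321.399 + 179.856 = 501.254.
Reliability = 501.254 / 630.716 = 0.7947.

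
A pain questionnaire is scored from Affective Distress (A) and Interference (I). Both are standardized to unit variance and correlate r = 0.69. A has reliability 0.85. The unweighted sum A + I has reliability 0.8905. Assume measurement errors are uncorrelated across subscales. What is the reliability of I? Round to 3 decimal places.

Var(A+I) = 2 + 2·0.69 = 3.380.
True-score variance = ρ_A + ρ_I + 2·0.69, so 0.8905 = (0.85 + ρ_I + 1.38) / 3.380.
ρ_I = 0.8905·3.380 − 0.85 − 1.38 = 0.780.

0.780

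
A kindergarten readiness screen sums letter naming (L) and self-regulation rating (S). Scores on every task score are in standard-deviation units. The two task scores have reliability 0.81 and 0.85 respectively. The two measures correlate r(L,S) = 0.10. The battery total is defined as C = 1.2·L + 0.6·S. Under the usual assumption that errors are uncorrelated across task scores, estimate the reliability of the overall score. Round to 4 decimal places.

0.8315

Var(C) = 1.2² + 0.6² + 2·[0.72·0.10] = 1.8 + 0.144 = 1.944.
Because errors are independent across components, Cov(Tᵢ,Tⱼ) = Cov(Xᵢ,Xⱼ); the off-diagonal part of the true-score variance is the same as above.
True-score variance = [1.2²·0.81 + 0.6²·0.85] + 0.144 = 1.4724 + 0.144 = 1.6164.
Reliability = 1.6164 / 1.944 = 0.8315.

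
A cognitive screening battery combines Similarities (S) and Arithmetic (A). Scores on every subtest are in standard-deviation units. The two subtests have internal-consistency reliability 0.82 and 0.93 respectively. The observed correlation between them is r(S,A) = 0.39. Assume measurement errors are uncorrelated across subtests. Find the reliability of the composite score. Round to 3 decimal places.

Var(S+A) = 2 + 2·[0.39] = 2 + 0.78 = 2.78.
With uncorrelated errors the cross-covariances are all true-score covariance, so they carry over unchanged; only the diagonal terms shrink to ρᵢσᵢ².
True-score variance = [0.82 + 0.93] + 0.78 = 1.75 + 0.78 = 2.53.
Reliability = 2.53 / 2.78 = 0.910.

0.910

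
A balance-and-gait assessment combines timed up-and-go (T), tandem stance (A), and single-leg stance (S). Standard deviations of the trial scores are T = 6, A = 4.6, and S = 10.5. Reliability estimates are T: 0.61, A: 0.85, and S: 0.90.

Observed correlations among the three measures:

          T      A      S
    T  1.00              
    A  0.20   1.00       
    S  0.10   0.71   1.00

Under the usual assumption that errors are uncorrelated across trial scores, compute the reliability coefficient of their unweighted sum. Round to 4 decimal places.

Var(T+A+S) = 6² + 4.6² + 10.5² + 2·[6·4.6·0.20 + 6·10.5·0.10 + 4.6·10.5·0.71] = 167.41 + 92.226 = 259.636.
Under uncorrelated errors the observed covariances equal the true-score covariances, so only the own-variance terms attenuate.
True-score variance = [6²·0.61 + 4.6²·0.85 + 10.5²·0.90] + 92.226 = 139.171 + 92.226 = 231.397.
Reliability = 231.397 / 259.636 = 0.8912.

0.8912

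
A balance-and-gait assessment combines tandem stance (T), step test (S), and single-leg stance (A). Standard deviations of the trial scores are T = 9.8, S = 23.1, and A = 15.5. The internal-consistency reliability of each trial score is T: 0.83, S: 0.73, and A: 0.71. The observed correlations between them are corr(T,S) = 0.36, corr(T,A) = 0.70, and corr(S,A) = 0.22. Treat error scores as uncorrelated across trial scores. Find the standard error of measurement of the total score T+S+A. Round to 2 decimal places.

15.17

Var(total) = 869.9 + 533.196 = 1403.1.
True-score variance = 639.826 + 533.196 = 1173.02, so reliability = 0.8360.
Error variance = 1403.1 − 1173.02 = 230.074; SEM = √230.074 = 15.17.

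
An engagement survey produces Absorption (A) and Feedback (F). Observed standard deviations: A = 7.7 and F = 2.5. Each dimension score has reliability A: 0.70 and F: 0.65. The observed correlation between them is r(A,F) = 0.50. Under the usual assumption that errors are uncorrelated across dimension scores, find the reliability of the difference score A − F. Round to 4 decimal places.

0.5685

Var(A−F) = 7.7² + 2.5² − 2·7.7·2.5·0.50 = 65.54 − 19.25 = 46.29.
Because errors are independent across components, Cov(Tᵢ,Tⱼ) = Cov(Xᵢ,Xⱼ); the off-diagonal part of the true-score variance is the same as above.
True-score variance = [7.7²·0.70 + 2.5²·0.65] − 19.25 = 45.5655 − 19.25 = 26.3155.
Reliability = 26.3155 / 46.29 = 0.5685.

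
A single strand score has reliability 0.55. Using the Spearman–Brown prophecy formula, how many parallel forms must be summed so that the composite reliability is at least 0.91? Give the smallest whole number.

k ≥ ρ*(1−ρ₁)/(ρ₁(1−ρ*)) = 0.91·0.45 / (0.55·0.09) = 8.273.
Smallest integer k = 9.

9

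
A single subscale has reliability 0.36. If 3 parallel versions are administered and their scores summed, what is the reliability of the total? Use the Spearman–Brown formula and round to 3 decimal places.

0.628

ρ_k = kρ / (1 + (k−1)ρ) = 3·0.36 / (1 + 2·0.36) = 1.080 / 1.720 = 0.628.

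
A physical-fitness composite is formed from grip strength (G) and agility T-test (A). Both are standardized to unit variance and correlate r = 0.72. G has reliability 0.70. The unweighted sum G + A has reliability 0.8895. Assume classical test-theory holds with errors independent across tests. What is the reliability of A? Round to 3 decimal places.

Var(G+A) = 2 + 2·0.72 = 3.440.
True-score variance = ρ_G + ρ_A + 2·0.72, so 0.8895 = (0.70 + ρ_A + 1.44) / 3.440.
ρ_A = 0.8895·3.440 − 0.70 − 1.44 = 0.920.

0.920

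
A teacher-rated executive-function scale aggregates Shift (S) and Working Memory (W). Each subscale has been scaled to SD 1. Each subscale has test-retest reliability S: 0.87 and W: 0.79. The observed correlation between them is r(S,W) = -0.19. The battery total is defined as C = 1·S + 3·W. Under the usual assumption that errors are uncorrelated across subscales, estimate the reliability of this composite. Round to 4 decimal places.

0.7720

Var(C) = 1 + 3² + 2·[3·(-0.19)] = 10 − 1.14 = 8.86.
With uncorrelated errors the cross-covariances are all true-score covariance, so they carry over unchanged; only the diagonal terms shrink to ρᵢσᵢ².
True-score variance = [0.87 + 3²·0.79] − 1.14 = 7.98 − 1.14 = 6.84.
Reliability = 6.84 / 8.86 = 0.7720.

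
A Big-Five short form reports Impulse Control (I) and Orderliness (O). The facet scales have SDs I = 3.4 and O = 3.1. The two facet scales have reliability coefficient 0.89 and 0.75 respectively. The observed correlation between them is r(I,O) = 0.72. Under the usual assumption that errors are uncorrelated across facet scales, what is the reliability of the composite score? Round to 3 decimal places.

0.899

Var(I+O) = 3.4² + 3.1² + 2·[3.4·3.1·0.72] = 21.17 + 15.1776 = 36.3476.
Under uncorrelated errors the observed covariances equal the true-score covariances, so only the own-variance terms attenuate.
True-score variance = [3.4²·0.89 + 3.1²·0.75] + 15.1776 = 17.4959 + 15.1776 = 32.6735.
Reliability = 32.6735 / 36.3476 = 0.899.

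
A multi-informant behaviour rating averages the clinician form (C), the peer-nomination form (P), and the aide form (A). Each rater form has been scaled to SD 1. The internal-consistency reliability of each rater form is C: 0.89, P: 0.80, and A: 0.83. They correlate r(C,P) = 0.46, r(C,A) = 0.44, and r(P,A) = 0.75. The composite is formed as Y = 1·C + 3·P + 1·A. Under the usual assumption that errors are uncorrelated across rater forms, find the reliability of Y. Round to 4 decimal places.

0.8913

Var(Y) = 1 + 3² + 1 + 2·[3·0.46 + 0.44 + 3·0.75] = 11 + 8.14 = 19.14.
With uncorrelated errors the cross-covariances are all true-score covariance, so they carry over unchanged; only the diagonal terms shrink to ρᵢσᵢ².
True-score variance = [0.89 + 3²·0.80 + 0.83] + 8.14 = 8.92 + 8.14 = 17.06.
Reliability = 17.06 / 19.14 = 0.8913.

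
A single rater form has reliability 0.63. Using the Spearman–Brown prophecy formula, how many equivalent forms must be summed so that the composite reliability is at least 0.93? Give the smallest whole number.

k ≥ ρ*(1−ρ₁)/(ρ₁(1−ρ*)) = 0.93·0.37 / (0.63·0.07) = 7.803.
Smallest integer k = 8.

8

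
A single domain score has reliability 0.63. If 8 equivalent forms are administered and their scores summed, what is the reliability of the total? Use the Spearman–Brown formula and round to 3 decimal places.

0.932

ρ_k = kρ / (1 + (k−1)ρ) = 8·0.63 / (1 + 7·0.63) = 5.040 / 5.410 = 0.932.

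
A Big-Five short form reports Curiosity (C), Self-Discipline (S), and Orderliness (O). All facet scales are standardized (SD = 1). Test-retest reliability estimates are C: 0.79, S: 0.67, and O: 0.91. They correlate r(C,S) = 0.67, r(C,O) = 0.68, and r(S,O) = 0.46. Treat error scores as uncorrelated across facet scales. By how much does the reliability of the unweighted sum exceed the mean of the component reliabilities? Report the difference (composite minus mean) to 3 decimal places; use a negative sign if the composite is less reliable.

0.115

Var(sum) = 3 + 3.62 = 6.62; true-score variance = 2.37 + 3.62 = 5.99; composite reliability = 0.9048.
Mean component reliability = 0.7900.
Difference = 0.9048 − 0.7900 = 0.115.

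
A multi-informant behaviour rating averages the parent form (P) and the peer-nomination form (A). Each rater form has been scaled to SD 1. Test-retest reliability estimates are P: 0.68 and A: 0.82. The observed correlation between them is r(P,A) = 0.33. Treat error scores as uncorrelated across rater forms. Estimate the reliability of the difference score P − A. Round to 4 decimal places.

Var(P−A) = 1 + 1 − 2·0.33 = 2 − 0.66 = 1.34.
Because errors are independent across components, Cov(Tᵢ,Tⱼ) = Cov(Xᵢ,Xⱼ); the off-diagonal part of the true-score variance is the same as above.
True-score variance = [0.68 + 0.82] − 0.66 = 1.5 − 0.66 = 0.84.
Reliability = 0.84 / 1.34 = 0.6269.

0.6269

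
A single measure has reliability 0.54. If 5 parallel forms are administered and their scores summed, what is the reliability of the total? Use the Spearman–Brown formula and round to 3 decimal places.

0.854

ρ_k = kρ / (1 + (k−1)ρ) = 5·0.54 / (1 + 4·0.54) = 2.700 / 3.160 = 0.854.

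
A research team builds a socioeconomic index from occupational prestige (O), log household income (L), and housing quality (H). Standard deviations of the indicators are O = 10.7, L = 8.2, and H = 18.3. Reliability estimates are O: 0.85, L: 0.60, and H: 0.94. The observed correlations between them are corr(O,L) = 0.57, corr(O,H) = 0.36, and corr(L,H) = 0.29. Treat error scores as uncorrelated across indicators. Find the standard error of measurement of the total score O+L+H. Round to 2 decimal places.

8.01

Var(total) = 516.62 + 328.042 = 844.662.
True-score variance = 452.457 + 328.042 = 780.499, so reliability = 0.9240.
Error variance = 844.662 − 780.499 = 64.1629; SEM = √64.1629 = 8.01.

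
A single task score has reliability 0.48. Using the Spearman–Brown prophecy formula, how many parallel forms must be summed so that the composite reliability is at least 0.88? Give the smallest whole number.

8

k ≥ ρ*(1−ρ₁)/(ρ₁(1−ρ*)) = 0.88·0.52 / (0.48·0.12) = 7.944.
Smallest integer k = 8.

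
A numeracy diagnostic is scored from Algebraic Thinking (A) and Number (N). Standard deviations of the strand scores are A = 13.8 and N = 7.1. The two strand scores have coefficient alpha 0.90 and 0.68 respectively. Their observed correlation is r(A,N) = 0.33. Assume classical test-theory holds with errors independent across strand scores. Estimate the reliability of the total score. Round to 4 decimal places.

0.8849

Var(A+N) = 13.8² + 7.1² + 2·[13.8·7.1·0.33] = 240.85 + 64.6668 = 305.517.
With uncorrelated errors the cross-covariances are all true-score covariance, so they carry over unchanged; only the diagonal terms shrink to ρᵢσᵢ².
True-score variance = [13.8²·0.90 + 7.1²·0.68] + 64.6668 = 205.675 + 64.6668 = 270.342.
Reliability = 270.342 / 305.517 = 0.8849.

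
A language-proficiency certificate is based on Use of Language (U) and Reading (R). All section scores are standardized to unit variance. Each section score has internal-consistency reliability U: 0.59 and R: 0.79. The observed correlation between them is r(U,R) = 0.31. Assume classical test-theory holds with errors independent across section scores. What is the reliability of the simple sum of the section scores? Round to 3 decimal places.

Var(U+R) = 2 + 2·[0.31] = 2 + 0.62 = 2.62.
Under uncorrelated errors the observed covariances equal the true-score covariances, so only the own-variance terms attenuate.
True-score variance = [0.59 + 0.79] + 0.62 = 1.38 + 0.62 = 2.
Reliability = 2 / 2.62 = 0.763.

0.763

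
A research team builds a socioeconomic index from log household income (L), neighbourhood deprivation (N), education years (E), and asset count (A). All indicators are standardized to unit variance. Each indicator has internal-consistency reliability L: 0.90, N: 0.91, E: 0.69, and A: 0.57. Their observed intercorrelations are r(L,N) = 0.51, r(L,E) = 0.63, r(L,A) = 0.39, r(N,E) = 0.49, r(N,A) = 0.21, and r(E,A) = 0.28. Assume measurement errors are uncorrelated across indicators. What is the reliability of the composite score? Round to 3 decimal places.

0.897

Var(L+N+E+A) = 4 + 2·[0.51 + 0.63 + 0.39 + 0.49 + 0.21 + 0.28] = 4 + 5.02 = 9.02.
Because errors are independent across components, Cov(Tᵢ,Tⱼ) = Cov(Xᵢ,Xⱼ); the off-diagonal part of the true-score variance is the same as above.
True-score variance = [0.90 + 0.91 + 0.69 + 0.57] + 5.02 = 3.07 + 5.02 = 8.09.
Reliability = 8.09 / 9.02 = 0.897.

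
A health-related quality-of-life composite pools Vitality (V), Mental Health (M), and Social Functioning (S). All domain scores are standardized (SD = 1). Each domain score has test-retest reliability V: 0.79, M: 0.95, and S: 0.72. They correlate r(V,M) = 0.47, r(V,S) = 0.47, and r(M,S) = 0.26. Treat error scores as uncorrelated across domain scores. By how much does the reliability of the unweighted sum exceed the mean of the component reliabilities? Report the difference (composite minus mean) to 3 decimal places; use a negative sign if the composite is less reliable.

0.080

Var(sum) = 3 + 2.4 = 5.4; true-score variance = 2.46 + 2.4 = 4.86; composite reliability = 0.9000.
Mean component reliability = 0.8200.
Difference = 0.9000 − 0.8200 = 0.080.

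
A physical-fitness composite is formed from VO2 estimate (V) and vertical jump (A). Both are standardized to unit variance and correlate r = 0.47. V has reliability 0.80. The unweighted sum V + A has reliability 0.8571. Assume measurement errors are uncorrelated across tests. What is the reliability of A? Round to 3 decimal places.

Var(V+A) = 2 + 2·0.47 = 2.940.
True-score variance = ρ_V + ρ_A + 2·0.47, so 0.8571 = (0.80 + ρ_A + 0.94) / 2.940.
ρ_A = 0.8571·2.940 − 0.80 − 0.94 = 0.780.

0.780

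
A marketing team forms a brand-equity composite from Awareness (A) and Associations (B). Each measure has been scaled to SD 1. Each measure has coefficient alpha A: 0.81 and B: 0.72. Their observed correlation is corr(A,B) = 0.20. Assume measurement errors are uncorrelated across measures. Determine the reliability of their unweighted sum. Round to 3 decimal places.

Var(A+B) = 2 + 2·[0.20] = 2 + 0.4 = 2.4.
Because errors are independent across components, Cov(Tᵢ,Tⱼ) = Cov(Xᵢ,Xⱼ); the off-diagonal part of the true-score variance is the same as above.
True-score variance = [0.81 + 0.72] + 0.4 = 1.53 + 0.4 = 1.93.
Reliability = 1.93 / 2.4 = 0.804.

0.804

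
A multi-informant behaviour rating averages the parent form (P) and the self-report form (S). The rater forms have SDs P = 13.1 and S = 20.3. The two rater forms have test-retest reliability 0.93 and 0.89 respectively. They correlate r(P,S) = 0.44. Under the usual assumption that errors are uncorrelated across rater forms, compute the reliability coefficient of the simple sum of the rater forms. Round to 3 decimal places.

Var(P+S) = 13.1² + 20.3² + 2·[13.1·20.3·0.44] = 583.7 + 234.018 = 817.718.
Under uncorrelated errors the observed covariances equal the true-score covariances, so only the own-variance terms attenuate.
True-score variance = [13.1²·0.93 + 20.3²·0.89] + 234.018 = 526.357 + 234.018 = 760.376.
Reliability = 760.376 / 817.718 = 0.930.

0.930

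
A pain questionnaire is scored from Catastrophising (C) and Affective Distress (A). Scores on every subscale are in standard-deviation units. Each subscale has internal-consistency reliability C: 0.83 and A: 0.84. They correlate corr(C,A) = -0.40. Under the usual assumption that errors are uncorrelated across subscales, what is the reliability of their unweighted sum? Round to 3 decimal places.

0.725

Var(C+A) = 2 + 2·[(-0.40)] = 2 − 0.8 = 1.2.
Under uncorrelated errors the observed covariances equal the true-score covariances, so only the own-variance terms attenuate.
True-score variance = [0.83 + 0.84] − 0.8 = 1.67 − 0.8 = 0.87.
Reliability = 0.87 / 1.2 = 0.725.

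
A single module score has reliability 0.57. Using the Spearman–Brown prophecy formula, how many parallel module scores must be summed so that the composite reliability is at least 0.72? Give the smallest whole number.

k ≥ ρ*(1−ρ₁)/(ρ₁(1−ρ*)) = 0.72·0.43 / (0.57·0.28) = 1.940.
Smallest integer k = 2.

2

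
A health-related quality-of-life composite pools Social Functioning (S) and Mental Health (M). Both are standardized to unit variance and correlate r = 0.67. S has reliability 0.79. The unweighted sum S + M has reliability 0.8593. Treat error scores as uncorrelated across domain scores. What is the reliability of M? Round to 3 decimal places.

0.740

Var(S+M) = 2 + 2·0.67 = 3.340.
True-score variance = ρ_S + ρ_M + 2·0.67, so 0.8593 = (0.79 + ρ_M + 1.34) / 3.340.
ρ_M = 0.8593·3.340 − 0.79 − 1.34 = 0.740.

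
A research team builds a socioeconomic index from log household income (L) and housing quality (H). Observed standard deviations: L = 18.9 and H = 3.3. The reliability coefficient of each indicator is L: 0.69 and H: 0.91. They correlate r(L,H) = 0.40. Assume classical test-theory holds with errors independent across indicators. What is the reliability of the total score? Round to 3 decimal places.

0.733

Var(L+H) = 18.9² + 3.3² + 2·[18.9·3.3·0.40] = 368.1 + 49.896 = 417.996.
With uncorrelated errors the cross-covariances are all true-score covariance, so they carry over unchanged; only the diagonal terms shrink to ρᵢσᵢ².
True-score variance = [18.9²·0.69 + 3.3²·0.91] + 49.896 = 256.385 + 49.896 = 306.281.
Reliability = 306.281 / 417.996 = 0.733.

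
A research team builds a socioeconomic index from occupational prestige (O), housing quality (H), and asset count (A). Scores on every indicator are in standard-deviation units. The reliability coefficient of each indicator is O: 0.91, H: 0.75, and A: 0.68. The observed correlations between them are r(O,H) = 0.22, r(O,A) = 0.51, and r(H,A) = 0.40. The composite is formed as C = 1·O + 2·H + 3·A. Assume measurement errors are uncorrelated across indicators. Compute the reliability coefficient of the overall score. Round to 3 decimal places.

0.825

Var(C) = 1 + 2² + 3² + 2·[2·0.22 + 3·0.51 + 6·0.40] = 14 + 8.74 = 22.74.
With uncorrelated errors the cross-covariances are all true-score covariance, so they carry over unchanged; only the diagonal terms shrink to ρᵢσᵢ².
True-score variance = [0.91 + 2²·0.75 + 3²·0.68] + 8.74 = 10.03 + 8.74 = 18.77.
Reliability = 18.77 / 22.74 = 0.825.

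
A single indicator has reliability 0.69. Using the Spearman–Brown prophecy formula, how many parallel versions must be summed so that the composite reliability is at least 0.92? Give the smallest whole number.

6

k ≥ ρ*(1−ρ₁)/(ρ₁(1−ρ*)) = 0.92·0.31 / (0.69·0.08) = 5.167.
Smallest integer k = 6.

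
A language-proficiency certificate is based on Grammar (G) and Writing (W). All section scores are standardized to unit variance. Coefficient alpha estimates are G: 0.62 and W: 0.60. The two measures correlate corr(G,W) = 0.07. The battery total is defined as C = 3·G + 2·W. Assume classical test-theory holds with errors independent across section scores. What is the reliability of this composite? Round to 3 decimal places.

Var(C) = 3² + 2² + 2·[6·0.07] = 13 + 0.84 = 13.84.
Under uncorrelated errors the observed covariances equal the true-score covariances, so only the own-variance terms attenuate.
True-score variance = [3²·0.62 + 2²·0.60] + 0.84 = 7.98 + 0.84 = 8.82.
Reliability = 8.82 / 13.84 = 0.637.

0.637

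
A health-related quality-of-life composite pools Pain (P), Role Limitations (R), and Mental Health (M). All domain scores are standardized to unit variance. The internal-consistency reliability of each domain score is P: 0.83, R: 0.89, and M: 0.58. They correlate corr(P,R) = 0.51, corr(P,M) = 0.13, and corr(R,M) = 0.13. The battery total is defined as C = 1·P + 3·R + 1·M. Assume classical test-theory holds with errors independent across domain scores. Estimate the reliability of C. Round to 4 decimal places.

Var(C) = 1 + 3² + 1 + 2·[3·0.51 + 0.13 + 3·0.13] = 11 + 4.1 = 15.1.
Because errors are independent across components, Cov(Tᵢ,Tⱼ) = Cov(Xᵢ,Xⱼ); the off-diagonal part of the true-score variance is the same as above.
True-score variance = [0.83 + 3²·0.89 + 0.58] + 4.1 = 9.42 + 4.1 = 13.52.
Reliability = 13.52 / 15.1 = 0.8954.

0.8954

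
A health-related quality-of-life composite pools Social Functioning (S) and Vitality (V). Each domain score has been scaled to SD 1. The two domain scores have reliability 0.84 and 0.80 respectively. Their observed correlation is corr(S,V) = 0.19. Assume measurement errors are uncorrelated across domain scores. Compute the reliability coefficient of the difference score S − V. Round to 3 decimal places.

Var(S−V) = 1 + 1 − 2·0.19 = 2 − 0.38 = 1.62.
Under uncorrelated errors the observed covariances equal the true-score covariances, so only the own-variance terms attenuate.
True-score variance = [0.84 + 0.80] − 0.38 = 1.64 − 0.38 = 1.26.
Reliability = 1.26 / 1.62 = 0.778.

0.778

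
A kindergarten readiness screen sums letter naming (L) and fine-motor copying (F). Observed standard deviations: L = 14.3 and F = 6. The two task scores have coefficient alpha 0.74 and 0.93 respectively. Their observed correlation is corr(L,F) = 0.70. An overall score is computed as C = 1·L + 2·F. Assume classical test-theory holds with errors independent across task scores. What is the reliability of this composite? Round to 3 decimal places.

0.893

Var(C) = 14.3² + 2²·6² + 2·[2·14.3·6·0.70] = 348.49 + 240.24 = 588.73.
Because errors are independent across components, Cov(Tᵢ,Tⱼ) = Cov(Xᵢ,Xⱼ); the off-diagonal part of the true-score variance is the same as above.
True-score variance = [14.3²·0.74 + 2²·6²·0.93] + 240.24 = 285.243 + 240.24 = 525.483.
Reliability = 525.483 / 588.73 = 0.893.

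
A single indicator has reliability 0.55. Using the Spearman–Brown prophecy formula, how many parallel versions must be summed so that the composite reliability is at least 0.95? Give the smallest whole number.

16

k ≥ ρ*(1−ρ₁)/(ρ₁(1−ρ*)) = 0.95·0.45 / (0.55·0.05) = 15.545.
Smallest integer k = 16.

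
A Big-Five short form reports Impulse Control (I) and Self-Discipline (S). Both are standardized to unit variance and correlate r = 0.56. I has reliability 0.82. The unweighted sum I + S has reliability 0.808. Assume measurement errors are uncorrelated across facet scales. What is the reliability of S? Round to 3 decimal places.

Var(I+S) = 2 + 2·0.56 = 3.120.
True-score variance = ρ_I + ρ_S + 2·0.56, so 0.808 = (0.82 + ρ_S + 1.12) / 3.120.
ρ_S = 0.808·3.120 − 0.82 − 1.12 = 0.581.

0.581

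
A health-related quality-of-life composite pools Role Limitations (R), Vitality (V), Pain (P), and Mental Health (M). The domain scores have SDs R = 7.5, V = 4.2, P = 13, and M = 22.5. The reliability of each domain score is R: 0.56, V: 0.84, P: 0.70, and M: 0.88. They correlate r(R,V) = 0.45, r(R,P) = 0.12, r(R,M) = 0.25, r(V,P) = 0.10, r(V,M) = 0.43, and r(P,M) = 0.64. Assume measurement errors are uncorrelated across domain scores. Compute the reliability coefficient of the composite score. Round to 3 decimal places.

0.897

Var(R+V+P+M) = 7.5² + 4.2² + 13² + 22.5² + 2·[7.5·4.2·0.45 + 7.5·13·0.12 + 7.5·22.5·0.25 + 4.2·13·0.10 + 4.2·22.5·0.43 + 13·22.5·0.64] = 749.14 + 602.715 = 1351.86.
With uncorrelated errors the cross-covariances are all true-score covariance, so they carry over unchanged; only the diagonal terms shrink to ρᵢσᵢ².
True-score variance = [7.5²·0.56 + 4.2²·0.84 + 13²·0.70 + 22.5²·0.88] + 602.715 = 610.118 + 602.715 = 1212.83.
Reliability = 1212.83 / 1351.86 = 0.897.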